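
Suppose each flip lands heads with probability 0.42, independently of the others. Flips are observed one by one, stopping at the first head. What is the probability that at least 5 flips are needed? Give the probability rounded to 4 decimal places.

Y = number of flips to the first success; geometric, p = 0.42.
P(Y > 4) = P(first 4 all fail) = (1−p)^4 = 0.113165

0.1132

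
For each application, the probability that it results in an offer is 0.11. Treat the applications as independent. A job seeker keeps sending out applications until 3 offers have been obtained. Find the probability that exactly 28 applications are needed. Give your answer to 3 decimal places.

0.025

Y = trial on which the third success occurs; negative binomial, r=3, p=0.11.
P(Y=28) = C(27,2) · p^3 · (1−p)^25
= 351 · 0.001331 · 0.054294 = 0.02537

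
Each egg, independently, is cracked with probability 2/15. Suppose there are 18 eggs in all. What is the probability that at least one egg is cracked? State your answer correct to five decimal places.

0.92391

P(at least one) = 1 − P(none) = 1 − (1 − 0.133333)^18
= 1 − 0.0760918 = 0.9239082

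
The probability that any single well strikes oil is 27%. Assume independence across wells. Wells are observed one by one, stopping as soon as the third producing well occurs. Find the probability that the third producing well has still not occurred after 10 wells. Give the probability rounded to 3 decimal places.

Needing more than 10 wells ⇔ fewer than 3 successes in the first 10. With X ~ Binomial(10, 0.27), P(Y > 10) = P(X ≤ 2).
  k=0: C(10,0)·0.27^0·0.73^10 = 0.04298
  k=1: C(10,1)·0.27^1·0.73^9 = 0.15895
  k=2: C(10,2)·0.27^2·0.73^8 = 0.26456
P(X ≤ 2) = 0.46649

0.466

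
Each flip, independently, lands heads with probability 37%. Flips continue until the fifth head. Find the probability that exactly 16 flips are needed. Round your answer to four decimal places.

0.0587

Y = trial on which the fifth success occurs; negative binomial, r=5, p=0.37.
P(Y=16) = C(15,4) · p^5 · (1−p)^11
= 1365 · 0.0069344 · 0.0062051 = 0.058734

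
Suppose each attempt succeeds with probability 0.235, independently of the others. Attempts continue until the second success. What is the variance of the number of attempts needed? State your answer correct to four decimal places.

Y = total attempts until the second success; negative binomial with r=2, p=0.235.
Var(Y) = r(1−p)/p² = 2·0.765 / 0.235² = 27.704844

27.7048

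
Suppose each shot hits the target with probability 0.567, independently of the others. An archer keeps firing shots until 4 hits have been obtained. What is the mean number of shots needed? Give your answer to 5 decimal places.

7.05467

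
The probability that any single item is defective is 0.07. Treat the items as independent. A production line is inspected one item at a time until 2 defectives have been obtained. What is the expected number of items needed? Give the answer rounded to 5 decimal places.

28.57143

Y = total items until the second success; negative binomial with r=2, p=0.07.
E[Y] = r / p = 2 / 0.07 = 28.5714286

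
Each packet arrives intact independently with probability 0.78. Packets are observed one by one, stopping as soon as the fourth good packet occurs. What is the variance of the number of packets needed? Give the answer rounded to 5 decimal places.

Y = total packets until the fourth success; negative binomial with r=4, p=0.78.
Var(Y) = r(1−p)/p² = 4·0.22 / 0.78² = 1.4464168

1.44642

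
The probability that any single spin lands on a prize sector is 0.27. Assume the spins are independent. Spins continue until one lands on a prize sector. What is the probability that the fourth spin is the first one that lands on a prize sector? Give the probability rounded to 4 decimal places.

Geometric (trials to first success), p = 0.27.
P(Y = 4) = (1−p)^3 · p = 0.38902 · 0.27 = 0.105035

0.1050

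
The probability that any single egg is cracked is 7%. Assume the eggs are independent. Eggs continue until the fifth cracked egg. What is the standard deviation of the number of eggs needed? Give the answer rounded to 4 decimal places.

30.8055

Y = total eggs until the fifth success; negative binomial with r=5, p=0.07.
SD(Y) = √[r(1−p)/p²] = √(948.979592) = 30.805512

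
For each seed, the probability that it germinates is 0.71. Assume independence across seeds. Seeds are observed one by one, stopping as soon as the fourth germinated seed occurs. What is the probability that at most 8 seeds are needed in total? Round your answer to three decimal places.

0.949

Finishing within 8 seeds ⇔ at least 4 successes in the first 8. With X ~ Binomial(8, 0.71), P(Y ≤ 8) = 1 − P(X ≤ 3).
  k=0: C(8,0)·0.71^0·0.29^8 = 0.00005
  k=1: C(8,1)·0.71^1·0.29^7 = 0.00098
  k=2: C(8,2)·0.71^2·0.29^6 = 0.00840
  k=3: C(8,3)·0.71^3·0.29^5 = 0.04111
1 − 0.05054 = 0.94946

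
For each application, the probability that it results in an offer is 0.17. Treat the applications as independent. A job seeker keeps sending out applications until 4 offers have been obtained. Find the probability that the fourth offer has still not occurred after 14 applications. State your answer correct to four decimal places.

Needing more than 14 applications ⇔ fewer than 4 successes in the first 14. With X ~ Binomial(14, 0.17), P(Y > 14) = P(X ≤ 3).
  k=0: C(14,0)·0.17^0·0.83^14 = 0.073637
  k=1: C(14,1)·0.17^1·0.83^13 = 0.211151
  k=2: C(14,2)·0.17^2·0.83^12 = 0.281110
  k=3: C(14,3)·0.17^3·0.83^11 = 0.230307
P(X ≤ 3) = 0.796204

0.7962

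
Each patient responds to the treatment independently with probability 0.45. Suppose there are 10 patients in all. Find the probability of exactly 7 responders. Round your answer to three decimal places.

0.075

X ~ Binomial(n=10, p=0.45).
P(X=7) = C(10,7) · p^7 · (1−p)^3
= 120 · 0.0037367 · 0.16637 = 0.07460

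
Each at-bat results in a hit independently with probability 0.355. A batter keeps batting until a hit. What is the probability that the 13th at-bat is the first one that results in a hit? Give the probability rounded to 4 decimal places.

0.0018

Geometric (trials to first success), p = 0.355.
P(Y = 13) = (1−p)^12 · p = 0.0051846 · 0.355 = 0.001841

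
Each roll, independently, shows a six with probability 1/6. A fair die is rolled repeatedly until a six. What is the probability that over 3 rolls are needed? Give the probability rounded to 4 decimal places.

Y = number of rolls to the first success; geometric, p = 0.166667.
P(Y > 3) = P(first 3 all fail) = (1−p)^3 = 0.578704

0.5787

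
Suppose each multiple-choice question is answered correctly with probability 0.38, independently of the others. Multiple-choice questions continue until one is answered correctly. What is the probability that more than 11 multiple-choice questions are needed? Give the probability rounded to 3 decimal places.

0.005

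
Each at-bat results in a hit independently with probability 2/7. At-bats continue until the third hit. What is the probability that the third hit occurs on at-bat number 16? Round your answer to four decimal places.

Y = trial on which the third success occurs; negative binomial, r=3, p=0.285714.
P(Y=16) = C(15,2) · p^3 · (1−p)^13
= 105 · 0.023324 · 0.012599 = 0.030855

0.0309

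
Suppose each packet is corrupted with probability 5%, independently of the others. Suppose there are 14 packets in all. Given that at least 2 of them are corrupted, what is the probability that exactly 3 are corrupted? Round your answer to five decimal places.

0.16917

X ~ Binomial(14, 0.05). Want P(X=3 | X≥2) = P(X=3) / P(X≥2).
P(X=3) = C(14,3)·0.05^3·0.95^11 = 0.0258804
P(X≥2) = 1 − 0.4876750 − 0.3593395 = 0.1529856
Ratio = 0.0258804 / 0.1529856 = 0.1691689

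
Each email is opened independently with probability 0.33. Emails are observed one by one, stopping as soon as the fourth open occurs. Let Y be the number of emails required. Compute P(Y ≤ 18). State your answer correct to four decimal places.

Finishing within 18 emails ⇔ at least 4 successes in the first 18. With X ~ Binomial(18, 0.33), P(Y ≤ 18) = 1 − P(X ≤ 3).
  k=0: C(18,0)·0.33^0·0.67^18 = 0.000740
  k=1: C(18,1)·0.33^1·0.67^17 = 0.006562
  k=2: C(18,2)·0.33^2·0.67^16 = 0.027474
  k=3: C(18,3)·0.33^3·0.67^15 = 0.072170
1 − 0.106946 = 0.893054

0.8931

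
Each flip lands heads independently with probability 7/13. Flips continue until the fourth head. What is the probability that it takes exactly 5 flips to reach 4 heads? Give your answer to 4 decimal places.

0.1552

Y = trial on which the fourth success occurs; negative binomial, r=4, p=0.538462.
P(Y=5) = C(4,3) · p^4 · (1−p)^1
= 4 · 0.084066 · 0.46154 = 0.155198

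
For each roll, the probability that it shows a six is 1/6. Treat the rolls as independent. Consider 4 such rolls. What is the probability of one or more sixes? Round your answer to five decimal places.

0.51775

P(at least one) = 1 − P(none) = 1 − (1 − 0.166667)^4
= 1 − 0.4822531 = 0.5177469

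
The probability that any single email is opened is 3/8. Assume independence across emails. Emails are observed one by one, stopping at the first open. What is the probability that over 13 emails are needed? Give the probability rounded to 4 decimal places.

0.0022

Y = number of emails to the first success; geometric, p = 0.375.
P(Y > 13) = P(first 13 all fail) = (1−p)^13 = 0.002220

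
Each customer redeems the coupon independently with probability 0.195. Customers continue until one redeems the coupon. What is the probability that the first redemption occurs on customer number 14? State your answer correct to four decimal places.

0.0116

Geometric (trials to first success), p = 0.195.
P(Y = 14) = (1−p)^13 · p = 0.059614 · 0.195 = 0.011625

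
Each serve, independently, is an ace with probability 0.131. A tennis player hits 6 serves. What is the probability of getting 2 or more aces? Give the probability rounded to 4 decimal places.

0.1798

X ~ Binomial(6, 0.131); P(X ≥ 2) = Σ C(6,k) p^k (1−p)^(6−k) over k:
  k=2: C(6,2)·0.131^2·0.869^4 = 0.146796
  k=3: C(6,3)·0.131^3·0.869^3 = 0.029506
  k=4: C(6,4)·0.131^4·0.869^2 = 0.003336
  k=5: C(6,5)·0.131^5·0.869^1 = 0.000201
  k=6: C(6,6)·0.131^6·0.869^0 = 0.000005
Total = 0.179843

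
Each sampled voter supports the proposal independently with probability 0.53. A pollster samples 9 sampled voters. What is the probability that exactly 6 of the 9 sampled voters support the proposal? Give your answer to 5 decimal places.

0.19330

X ~ Binomial(n=9, p=0.53).
P(X=6) = C(9,6) · p^6 · (1−p)^3
= 84 · 0.022164 · 0.10382 = 0.1932983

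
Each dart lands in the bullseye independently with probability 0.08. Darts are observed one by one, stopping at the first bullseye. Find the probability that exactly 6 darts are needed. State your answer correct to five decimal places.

0.05273

Geometric (trials to first success), p = 0.08.
P(Y = 6) = (1−p)^5 · p = 0.65908 · 0.08 = 0.0527265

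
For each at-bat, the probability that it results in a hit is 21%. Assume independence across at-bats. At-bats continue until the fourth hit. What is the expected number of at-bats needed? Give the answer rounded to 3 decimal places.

Y = total at-bats until the fourth success; negative binomial with r=4, p=0.21.
E[Y] = r / p = 4 / 0.21 = 19.04762

19.048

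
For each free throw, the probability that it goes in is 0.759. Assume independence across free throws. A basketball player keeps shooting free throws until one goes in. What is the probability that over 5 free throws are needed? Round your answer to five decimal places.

0.00081

Y = number of free throws to the first success; geometric, p = 0.759.
P(Y > 5) = P(first 5 all fail) = (1−p)^5 = 0.0008130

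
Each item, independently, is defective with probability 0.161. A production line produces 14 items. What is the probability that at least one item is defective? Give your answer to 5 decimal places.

0.91436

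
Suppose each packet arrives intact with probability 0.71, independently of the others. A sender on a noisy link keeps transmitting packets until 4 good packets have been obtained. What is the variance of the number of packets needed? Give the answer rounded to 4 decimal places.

2.3011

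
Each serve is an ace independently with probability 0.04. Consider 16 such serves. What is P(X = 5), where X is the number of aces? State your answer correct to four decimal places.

X ~ Binomial(n=16, p=0.04).
P(X=5) = C(16,5) · p^5 · (1−p)^11
= 4368 · 1.024e-07 · 0.63824 = 0.000285

0.0003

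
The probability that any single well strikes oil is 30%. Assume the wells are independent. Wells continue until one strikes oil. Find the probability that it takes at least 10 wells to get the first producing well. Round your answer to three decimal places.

Y = number of wells to the first success; geometric, p = 0.30.
P(Y > 9) = P(first 9 all fail) = (1−p)^9 = 0.04035

0.040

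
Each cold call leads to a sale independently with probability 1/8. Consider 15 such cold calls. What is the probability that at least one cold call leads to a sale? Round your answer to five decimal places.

P(at least one) = 1 − P(none) = 1 − (1 − 0.125)^15
= 1 − 0.1349338 = 0.8650662

0.86507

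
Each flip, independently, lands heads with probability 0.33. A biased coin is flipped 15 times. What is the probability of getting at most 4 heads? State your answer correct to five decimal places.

X ~ Binomial(15, 0.33); P(X ≤ 4) = Σ C(15,k) p^k (1−p)^(15−k) over k:
  k=0: C(15,0)·0.33^0·0.67^15 = 0.0024611
  k=1: C(15,1)·0.33^1·0.67^14 = 0.0181825
  k=2: C(15,2)·0.33^2·0.67^13 = 0.0626888
  k=3: C(15,3)·0.33^3·0.67^12 = 0.1337984
  k=4: C(15,4)·0.33^4·0.67^11 = 0.1977021
Total = 0.4148327

0.41483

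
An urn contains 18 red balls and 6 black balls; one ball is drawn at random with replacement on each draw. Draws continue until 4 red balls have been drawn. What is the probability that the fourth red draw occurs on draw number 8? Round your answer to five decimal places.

0.04326

Y = trial on which the fourth success occurs; negative binomial, r=4, p=0.75.
P(Y=8) = C(7,3) · p^4 · (1−p)^4
= 35 · 0.31641 · 0.0039062 = 0.0432587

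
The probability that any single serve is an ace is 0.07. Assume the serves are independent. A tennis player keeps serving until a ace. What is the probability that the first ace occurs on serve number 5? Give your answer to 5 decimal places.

Geometric (trials to first success), p = 0.07.
P(Y = 5) = (1−p)^4 · p = 0.74805 · 0.07 = 0.0523636

0.05236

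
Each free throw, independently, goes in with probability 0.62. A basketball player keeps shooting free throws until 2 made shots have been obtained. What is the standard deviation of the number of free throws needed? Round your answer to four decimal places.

Y = total free throws until the second success; negative binomial with r=2, p=0.62.
SD(Y) = √[r(1−p)/p²] = √(1.977107) = 1.406096

1.4061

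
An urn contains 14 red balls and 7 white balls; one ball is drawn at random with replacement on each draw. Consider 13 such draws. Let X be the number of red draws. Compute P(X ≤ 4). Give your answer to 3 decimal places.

0.009

X ~ Binomial(13, 0.666667); P(X ≤ 4) = Σ C(13,k) p^k (1−p)^(13−k) over k:
  k=0: C(13,0)·0.666667^0·0.333333^13 = 0.00000
  k=1: C(13,1)·0.666667^1·0.333333^12 = 0.00002
  k=2: C(13,2)·0.666667^2·0.333333^11 = 0.00020
  k=3: C(13,3)·0.666667^3·0.333333^10 = 0.00144
  k=4: C(13,4)·0.666667^4·0.333333^9 = 0.00718
Total = 0.00882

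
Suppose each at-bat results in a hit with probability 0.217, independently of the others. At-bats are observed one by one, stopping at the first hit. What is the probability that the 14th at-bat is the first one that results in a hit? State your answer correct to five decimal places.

0.00902

Geometric (trials to first success), p = 0.217.
P(Y = 14) = (1−p)^13 · p = 0.041582 · 0.217 = 0.0090232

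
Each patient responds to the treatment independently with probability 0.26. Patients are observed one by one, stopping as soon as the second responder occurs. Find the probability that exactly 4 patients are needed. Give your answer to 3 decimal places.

0.111

Y = trial on which the second success occurs; negative binomial, r=2, p=0.26.
P(Y=4) = C(3,1) · p^2 · (1−p)^2
= 3 · 0.0676 · 0.5476 = 0.11105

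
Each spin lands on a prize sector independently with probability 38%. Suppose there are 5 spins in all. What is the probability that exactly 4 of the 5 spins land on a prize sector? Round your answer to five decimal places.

0.06464

X ~ Binomial(n=5, p=0.38).
P(X=4) = C(5,4) · p^4 · (1−p)^1
= 5 · 0.020851 · 0.62 = 0.0646392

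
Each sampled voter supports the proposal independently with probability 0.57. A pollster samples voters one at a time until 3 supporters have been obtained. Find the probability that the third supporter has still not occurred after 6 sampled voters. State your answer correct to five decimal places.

0.22321

Needing more than 6 sampled voters ⇔ fewer than 3 successes in the first 6. With X ~ Binomial(6, 0.57), P(Y > 6) = P(X ≤ 2).
  k=0: C(6,0)·0.57^0·0.43^6 = 0.0063214
  k=1: C(6,1)·0.57^1·0.43^5 = 0.0502769
  k=2: C(6,2)·0.57^2·0.43^4 = 0.1666153
P(X ≤ 2) = 0.2232135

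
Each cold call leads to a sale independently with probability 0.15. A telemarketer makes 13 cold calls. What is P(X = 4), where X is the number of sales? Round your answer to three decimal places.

X ~ Binomial(n=13, p=0.15).
P(X=4) = C(13,4) · p^4 · (1−p)^9
= 715 · 0.00050625 · 0.23162 = 0.08384

0.084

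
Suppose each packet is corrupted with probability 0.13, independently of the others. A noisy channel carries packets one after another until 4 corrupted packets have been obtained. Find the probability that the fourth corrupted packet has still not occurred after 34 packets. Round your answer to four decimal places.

0.3388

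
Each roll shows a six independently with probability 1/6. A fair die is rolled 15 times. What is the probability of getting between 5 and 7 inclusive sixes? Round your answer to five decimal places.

0.08851

X ~ Binomial(15, 0.166667); P(5 ≤ X ≤ 7) = Σ C(15,k) p^k (1−p)^(15−k) over k:
  k=5: C(15,5)·0.166667^5·0.833333^10 = 0.0623716
  k=6: C(15,6)·0.166667^6·0.833333^9 = 0.0207905
  k=7: C(15,7)·0.166667^7·0.833333^8 = 0.0053461
Total = 0.0885082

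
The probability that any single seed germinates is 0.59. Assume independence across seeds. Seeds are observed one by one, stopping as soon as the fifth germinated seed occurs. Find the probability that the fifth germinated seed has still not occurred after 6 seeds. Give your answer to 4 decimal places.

0.7819

Needing more than 6 seeds ⇔ fewer than 5 successes in the first 6. With X ~ Binomial(6, 0.59), P(Y > 6) = P(X ≤ 4).
  k=0: C(6,0)·0.59^0·0.41^6 = 0.004750
  k=1: C(6,1)·0.59^1·0.41^5 = 0.041013
  k=2: C(6,2)·0.59^2·0.41^4 = 0.147547
  k=3: C(6,3)·0.59^3·0.41^3 = 0.283099
  k=4: C(6,4)·0.59^4·0.41^2 = 0.305539
P(X ≤ 4) = 0.781948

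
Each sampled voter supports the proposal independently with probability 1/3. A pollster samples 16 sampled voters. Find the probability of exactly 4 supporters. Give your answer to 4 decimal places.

0.1732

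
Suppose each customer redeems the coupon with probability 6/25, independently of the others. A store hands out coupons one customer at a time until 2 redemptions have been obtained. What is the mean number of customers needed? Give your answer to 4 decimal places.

Y = total customers until the second success; negative binomial with r=2, p=0.24.
E[Y] = r / p = 2 / 0.24 = 8.333333

8.3333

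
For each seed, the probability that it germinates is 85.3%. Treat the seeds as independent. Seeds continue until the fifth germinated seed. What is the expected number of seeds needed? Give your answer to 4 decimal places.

Y = total seeds until the fifth success; negative binomial with r=5, p=0.853.
E[Y] = r / p = 5 / 0.853 = 5.861665

5.8617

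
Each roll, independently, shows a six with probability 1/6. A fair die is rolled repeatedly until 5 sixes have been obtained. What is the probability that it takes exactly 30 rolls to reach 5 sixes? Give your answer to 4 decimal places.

0.0320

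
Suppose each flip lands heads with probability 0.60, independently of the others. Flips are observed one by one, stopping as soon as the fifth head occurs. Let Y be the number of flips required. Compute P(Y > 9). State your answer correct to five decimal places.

0.26657

Needing more than 9 flips ⇔ fewer than 5 successes in the first 9. With X ~ Binomial(9, 0.60), P(Y > 9) = P(X ≤ 4).
  k=0: C(9,0)·0.60^0·0.40^9 = 0.0002621
  k=1: C(9,1)·0.60^1·0.40^8 = 0.0035389
  k=2: C(9,2)·0.60^2·0.40^7 = 0.0212337
  k=3: C(9,3)·0.60^3·0.40^6 = 0.0743178
  k=4: C(9,4)·0.60^4·0.40^5 = 0.1672151
P(X ≤ 4) = 0.2665677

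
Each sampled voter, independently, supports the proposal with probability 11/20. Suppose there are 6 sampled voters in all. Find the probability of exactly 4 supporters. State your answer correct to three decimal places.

0.278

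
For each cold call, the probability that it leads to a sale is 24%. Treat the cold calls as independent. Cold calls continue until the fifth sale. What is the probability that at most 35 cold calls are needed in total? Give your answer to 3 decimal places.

Finishing within 35 cold calls ⇔ at least 5 successes in the first 35. With X ~ Binomial(35, 0.24), P(Y ≤ 35) = 1 − P(X ≤ 4).
  k=0: C(35,0)·0.24^0·0.76^35 = 0.00007
  k=1: C(35,1)·0.24^1·0.76^34 = 0.00074
  k=2: C(35,2)·0.24^2·0.76^33 = 0.00400
  k=3: C(35,3)·0.24^3·0.76^32 = 0.01389
  k=4: C(35,4)·0.24^4·0.76^31 = 0.03508
1 − 0.05378 = 0.94622

0.946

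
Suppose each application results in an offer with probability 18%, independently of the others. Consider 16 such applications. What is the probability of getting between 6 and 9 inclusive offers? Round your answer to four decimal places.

X ~ Binomial(16, 0.18); P(6 ≤ X ≤ 9) = Σ C(16,k) p^k (1−p)^(16−k) over k:
  k=6: C(16,6)·0.18^6·0.82^10 = 0.037437
  k=7: C(16,7)·0.18^7·0.82^9 = 0.011740
  k=8: C(16,8)·0.18^8·0.82^8 = 0.002899
  k=9: C(16,9)·0.18^9·0.82^7 = 0.000566
Total = 0.052641

0.0526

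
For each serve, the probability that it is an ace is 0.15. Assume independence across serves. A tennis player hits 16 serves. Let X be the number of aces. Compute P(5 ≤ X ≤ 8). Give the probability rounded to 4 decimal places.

0.0789

X ~ Binomial(16, 0.15); P(5 ≤ X ≤ 8) = Σ C(16,k) p^k (1−p)^(16−k) over k:
  k=5: C(16,5)·0.15^5·0.85^11 = 0.055507
  k=6: C(16,6)·0.15^6·0.85^10 = 0.017958
  k=7: C(16,7)·0.15^7·0.85^9 = 0.004527
  k=8: C(16,8)·0.15^8·0.85^8 = 0.000899
Total = 0.078891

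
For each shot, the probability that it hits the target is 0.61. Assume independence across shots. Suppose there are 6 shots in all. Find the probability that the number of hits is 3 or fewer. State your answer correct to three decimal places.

0.435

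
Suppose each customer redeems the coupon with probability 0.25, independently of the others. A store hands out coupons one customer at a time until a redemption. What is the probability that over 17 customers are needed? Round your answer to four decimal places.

Y = number of customers to the first success; geometric, p = 0.25.
P(Y > 17) = P(first 17 all fail) = (1−p)^17 = 0.007517

0.0075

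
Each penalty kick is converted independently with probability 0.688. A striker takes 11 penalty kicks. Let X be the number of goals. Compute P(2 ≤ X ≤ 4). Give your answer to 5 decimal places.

0.02683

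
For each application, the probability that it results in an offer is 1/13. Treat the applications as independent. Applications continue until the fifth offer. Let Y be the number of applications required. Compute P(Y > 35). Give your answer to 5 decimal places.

Needing more than 35 applications ⇔ fewer than 5 successes in the first 35. With X ~ Binomial(35, 0.076923), P(Y > 35) = P(X ≤ 4).
  k=0: C(35,0)·0.076923^0·0.923077^35 = 0.0607192
  k=1: C(35,1)·0.076923^1·0.923077^34 = 0.1770978
  k=2: C(35,2)·0.076923^2·0.923077^33 = 0.2508885
  k=3: C(35,3)·0.076923^3·0.923077^32 = 0.2299811
  k=4: C(35,4)·0.076923^4·0.923077^31 = 0.1533207
P(X ≤ 4) = 0.8720074

0.87201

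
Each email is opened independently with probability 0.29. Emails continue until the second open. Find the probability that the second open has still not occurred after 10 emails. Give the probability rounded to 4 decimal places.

0.1655

Needing more than 10 emails ⇔ fewer than 2 successes in the first 10. With X ~ Binomial(10, 0.29), P(Y > 10) = P(X ≤ 1).
  k=0: C(10,0)·0.29^0·0.71^10 = 0.032552
  k=1: C(10,1)·0.29^1·0.71^9 = 0.132961
P(X ≤ 1) = 0.165513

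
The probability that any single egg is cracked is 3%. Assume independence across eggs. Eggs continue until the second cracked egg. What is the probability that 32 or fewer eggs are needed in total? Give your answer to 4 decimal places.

Finishing within 32 eggs ⇔ at least 2 successes in the first 32. With X ~ Binomial(32, 0.03), P(Y ≤ 32) = 1 − P(X ≤ 1).
  k=0: C(32,0)·0.03^0·0.97^32 = 0.377308
  k=1: C(32,1)·0.03^1·0.97^31 = 0.373418
1 − 0.750725 = 0.249275

0.2493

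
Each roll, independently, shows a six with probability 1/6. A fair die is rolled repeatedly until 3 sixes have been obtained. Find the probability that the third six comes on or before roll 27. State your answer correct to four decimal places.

0.8512

Finishing within 27 rolls ⇔ at least 3 successes in the first 27. With X ~ Binomial(27, 0.166667), P(Y ≤ 27) = 1 − P(X ≤ 2).
  k=0: C(27,0)·0.166667^0·0.833333^27 = 0.007280
  k=1: C(27,1)·0.166667^1·0.833333^26 = 0.039310
  k=2: C(27,2)·0.166667^2·0.833333^25 = 0.102205
1 − 0.148795 = 0.851205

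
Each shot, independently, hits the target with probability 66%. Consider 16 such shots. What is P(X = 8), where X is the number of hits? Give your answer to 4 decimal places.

0.0827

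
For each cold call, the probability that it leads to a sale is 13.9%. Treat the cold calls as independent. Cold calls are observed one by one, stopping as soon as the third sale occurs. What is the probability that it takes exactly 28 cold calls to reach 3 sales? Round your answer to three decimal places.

Y = trial on which the third success occurs; negative binomial, r=3, p=0.139.
P(Y=28) = C(27,2) · p^3 · (1−p)^25
= 351 · 0.0026856 · 0.023718 = 0.02236

0.022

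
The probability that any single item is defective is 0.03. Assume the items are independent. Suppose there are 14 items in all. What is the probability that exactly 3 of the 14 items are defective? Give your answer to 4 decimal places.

X ~ Binomial(n=14, p=0.03).
P(X=3) = C(14,3) · p^3 · (1−p)^11
= 364 · 2.7e-05 · 0.7153 = 0.007030

0.0070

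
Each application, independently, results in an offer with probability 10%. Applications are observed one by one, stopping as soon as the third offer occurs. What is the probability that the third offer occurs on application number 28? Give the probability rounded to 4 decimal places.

0.0252

Y = trial on which the third success occurs; negative binomial, r=3, p=0.10.
P(Y=28) = C(27,2) · p^3 · (1−p)^25
= 351 · 0.001 · 0.07179 = 0.025198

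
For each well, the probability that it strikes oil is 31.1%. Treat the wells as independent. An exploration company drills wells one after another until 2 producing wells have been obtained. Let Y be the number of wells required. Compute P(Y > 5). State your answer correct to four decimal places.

0.5057

Needing more than 5 wells ⇔ fewer than 2 successes in the first 5. With X ~ Binomial(5, 0.311), P(Y > 5) = P(X ≤ 1).
  k=0: C(5,0)·0.311^0·0.689^5 = 0.155273
  k=1: C(5,1)·0.311^1·0.689^4 = 0.350435
P(X ≤ 1) = 0.505708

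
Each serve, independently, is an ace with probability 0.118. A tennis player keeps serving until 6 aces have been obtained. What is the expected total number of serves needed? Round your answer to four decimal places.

Y = total serves until the sixth success; negative binomial with r=6, p=0.118.
E[Y] = r / p = 6 / 0.118 = 50.847458

50.8475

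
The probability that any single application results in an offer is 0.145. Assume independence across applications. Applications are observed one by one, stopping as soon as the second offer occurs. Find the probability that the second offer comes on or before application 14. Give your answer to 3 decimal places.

0.624

Finishing within 14 applications ⇔ at least 2 successes in the first 14. With X ~ Binomial(14, 0.145), P(Y ≤ 14) = 1 − P(X ≤ 1).
  k=0: C(14,0)·0.145^0·0.855^14 = 0.11156
  k=1: C(14,1)·0.145^1·0.855^13 = 0.26488
1 − 0.37645 = 0.62355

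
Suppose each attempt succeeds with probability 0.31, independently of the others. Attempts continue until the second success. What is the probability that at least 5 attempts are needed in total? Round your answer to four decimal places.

0.6340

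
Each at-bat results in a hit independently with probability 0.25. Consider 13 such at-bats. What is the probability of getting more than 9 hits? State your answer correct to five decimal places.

X ~ Binomial(13, 0.25); P(X ≥ 10) = Σ C(13,k) p^k (1−p)^(13−k) over k:
  k=10: C(13,10)·0.25^10·0.75^3 = 0.0001151
  k=11: C(13,11)·0.25^11·0.75^2 = 0.0000105
  k=12: C(13,12)·0.25^12·0.75^1 = 0.0000006
  k=13: C(13,13)·0.25^13·0.75^0 = 0.0000000
Total = 0.0001261

0.00013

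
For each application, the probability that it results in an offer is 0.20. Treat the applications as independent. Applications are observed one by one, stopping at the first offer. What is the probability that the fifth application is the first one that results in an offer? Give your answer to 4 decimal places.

0.0819

Geometric (trials to first success), p = 0.20.
P(Y = 5) = (1−p)^4 · p = 0.4096 · 0.20 = 0.081920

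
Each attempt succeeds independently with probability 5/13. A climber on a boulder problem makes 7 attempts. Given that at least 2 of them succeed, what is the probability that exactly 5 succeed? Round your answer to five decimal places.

0.08159

X ~ Binomial(7, 0.384615). Want P(X=5 | X≥2) = P(X=5) / P(X≥2).
P(X=5) = C(7,5)·0.384615^5·0.615385^2 = 0.0669339
P(X≥2) = 1 − 0.0334215 − 0.1462192 = 0.8203592
Ratio = 0.0669339 / 0.8203592 = 0.0815909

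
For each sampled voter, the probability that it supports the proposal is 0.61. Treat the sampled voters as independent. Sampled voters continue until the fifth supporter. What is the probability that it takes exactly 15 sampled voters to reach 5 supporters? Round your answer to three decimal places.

Y = trial on which the fifth success occurs; negative binomial, r=5, p=0.61.
P(Y=15) = C(14,4) · p^5 · (1−p)^10
= 1001 · 0.08446 · 8.1404e-05 = 0.00688

0.007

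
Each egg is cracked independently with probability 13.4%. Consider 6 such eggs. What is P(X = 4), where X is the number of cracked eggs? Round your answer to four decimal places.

X ~ Binomial(n=6, p=0.134).
P(X=4) = C(6,4) · p^4 · (1−p)^2
= 15 · 0.00032242 · 0.74996 = 0.003627

0.0036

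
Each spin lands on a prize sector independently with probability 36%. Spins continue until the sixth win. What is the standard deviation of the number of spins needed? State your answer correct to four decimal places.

5.4433

Y = total spins until the sixth success; negative binomial with r=6, p=0.36.
SD(Y) = √[r(1−p)/p²] = √(29.629630) = 5.443311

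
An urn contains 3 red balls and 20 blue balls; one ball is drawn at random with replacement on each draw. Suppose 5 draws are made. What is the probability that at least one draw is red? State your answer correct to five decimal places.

P(at least one) = 1 − P(none) = 1 − (1 − 0.130435)^5
= 1 − 0.4971767 = 0.5028233

0.50282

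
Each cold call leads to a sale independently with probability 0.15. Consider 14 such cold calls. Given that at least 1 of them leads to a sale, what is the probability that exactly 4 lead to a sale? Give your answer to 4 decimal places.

0.1112

X ~ Binomial(14, 0.15). Want P(X=4 | X≥1) = P(X=4) / P(X≥1).
P(X=4) = C(14,4)·0.15^4·0.85^10 = 0.099767
P(X≥1) = 1 − 0.102770 = 0.897230
Ratio = 0.099767 / 0.897230 = 0.111195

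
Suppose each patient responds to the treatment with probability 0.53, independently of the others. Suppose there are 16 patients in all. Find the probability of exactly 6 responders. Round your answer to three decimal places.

X ~ Binomial(n=16, p=0.53).
P(X=6) = C(16,6) · p^6 · (1−p)^10
= 8008 · 0.022164 · 0.00052599 = 0.09336

0.093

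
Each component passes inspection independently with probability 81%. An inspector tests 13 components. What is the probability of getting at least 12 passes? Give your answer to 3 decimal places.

X ~ Binomial(13, 0.81); P(X ≥ 12) = Σ C(13,k) p^k (1−p)^(13−k) over k:
  k=12: C(13,12)·0.81^12·0.19^1 = 0.19702
  k=13: C(13,13)·0.81^13·0.19^0 = 0.06461
Total = 0.26163

0.262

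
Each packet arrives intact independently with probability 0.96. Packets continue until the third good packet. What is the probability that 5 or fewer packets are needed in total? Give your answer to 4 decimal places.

0.9994

Finishing within 5 packets ⇔ at least 3 successes in the first 5. With X ~ Binomial(5, 0.96), P(Y ≤ 5) = 1 − P(X ≤ 2).
  k=0: C(5,0)·0.96^0·0.04^5 = 0.000000
  k=1: C(5,1)·0.96^1·0.04^4 = 0.000012
  k=2: C(5,2)·0.96^2·0.04^3 = 0.000590
1 − 0.000602 = 0.999398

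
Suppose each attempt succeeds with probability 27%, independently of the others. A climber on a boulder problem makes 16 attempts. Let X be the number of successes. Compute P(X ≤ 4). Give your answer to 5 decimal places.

0.55755

X ~ Binomial(16, 0.27); P(X ≤ 4) = Σ C(16,k) p^k (1−p)^(16−k) over k:
  k=0: C(16,0)·0.27^0·0.73^16 = 0.0065038
  k=1: C(16,1)·0.27^1·0.73^15 = 0.0384881
  k=2: C(16,2)·0.27^2·0.73^14 = 0.1067650
  k=3: C(16,3)·0.27^3·0.73^13 = 0.1842793
  k=4: C(16,4)·0.27^4·0.73^12 = 0.2215138
Total = 0.5575499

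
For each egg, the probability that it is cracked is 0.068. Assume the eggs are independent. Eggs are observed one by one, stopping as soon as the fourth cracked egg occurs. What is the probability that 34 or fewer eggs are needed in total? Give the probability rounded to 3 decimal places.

0.198

Finishing within 34 eggs ⇔ at least 4 successes in the first 34. With X ~ Binomial(34, 0.068), P(Y ≤ 34) = 1 − P(X ≤ 3).
  k=0: C(34,0)·0.068^0·0.932^34 = 0.09123
  k=1: C(34,1)·0.068^1·0.932^33 = 0.22631
  k=2: C(34,2)·0.068^2·0.932^32 = 0.27245
  k=3: C(34,3)·0.068^3·0.932^31 = 0.21204
1 − 0.80203 = 0.19797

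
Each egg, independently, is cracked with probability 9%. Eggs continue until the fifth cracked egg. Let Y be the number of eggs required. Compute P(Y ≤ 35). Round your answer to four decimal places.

0.2032

Finishing within 35 eggs ⇔ at least 5 successes in the first 35. With X ~ Binomial(35, 0.09), P(Y ≤ 35) = 1 − P(X ≤ 4).
  k=0: C(35,0)·0.09^0·0.91^35 = 0.036851
  k=1: C(35,1)·0.09^1·0.91^34 = 0.127561
  k=2: C(35,2)·0.09^2·0.91^33 = 0.214471
  k=3: C(35,3)·0.09^3·0.91^32 = 0.233325
  k=4: C(35,4)·0.09^4·0.91^31 = 0.184609
1 − 0.796817 = 0.203183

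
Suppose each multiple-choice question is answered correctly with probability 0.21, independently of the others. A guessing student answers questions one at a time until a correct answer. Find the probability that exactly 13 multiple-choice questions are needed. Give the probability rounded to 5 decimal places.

0.01241

Geometric (trials to first success), p = 0.21.
P(Y = 13) = (1−p)^12 · p = 0.059092 · 0.21 = 0.0124092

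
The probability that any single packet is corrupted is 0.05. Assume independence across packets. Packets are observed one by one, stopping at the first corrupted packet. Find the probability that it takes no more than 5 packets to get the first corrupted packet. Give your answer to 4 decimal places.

0.2262

Y = number of packets to the first success; geometric, p = 0.05.
P(Y ≤ 5) = 1 − (1−p)^5 = 1 − 0.773781 = 0.226219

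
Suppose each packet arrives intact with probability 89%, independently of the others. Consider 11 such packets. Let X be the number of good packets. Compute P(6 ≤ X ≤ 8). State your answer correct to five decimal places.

0.11152

X ~ Binomial(11, 0.89); P(6 ≤ X ≤ 8) = Σ C(11,k) p^k (1−p)^(11−k) over k:
  k=6: C(11,6)·0.89^6·0.11^5 = 0.0036978
  k=7: C(11,7)·0.89^7·0.11^4 = 0.0213705
  k=8: C(11,8)·0.89^8·0.11^3 = 0.0864534
Total = 0.1115217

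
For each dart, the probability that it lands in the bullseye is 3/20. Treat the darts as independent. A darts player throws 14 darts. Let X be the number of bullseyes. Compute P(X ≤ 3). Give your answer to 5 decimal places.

X ~ Binomial(14, 0.15); P(X ≤ 3) = Σ C(14,k) p^k (1−p)^(14−k) over k:
  k=0: C(14,0)·0.15^0·0.85^14 = 0.1027697
  k=1: C(14,1)·0.15^1·0.85^13 = 0.2539015
  k=2: C(14,2)·0.15^2·0.85^12 = 0.2912400
  k=3: C(14,3)·0.15^3·0.85^11 = 0.2055812
Total = 0.8534924

0.85349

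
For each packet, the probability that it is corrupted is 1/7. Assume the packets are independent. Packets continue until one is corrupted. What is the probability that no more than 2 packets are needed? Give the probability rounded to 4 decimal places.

Y = number of packets to the first success; geometric, p = 0.142857.
P(Y ≤ 2) = 1 − (1−p)^2 = 1 − 0.734694 = 0.265306

0.2653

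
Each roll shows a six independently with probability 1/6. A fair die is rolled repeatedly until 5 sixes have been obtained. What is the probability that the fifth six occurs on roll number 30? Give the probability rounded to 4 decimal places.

Y = trial on which the fifth success occurs; negative binomial, r=5, p=0.166667.
P(Y=30) = C(29,4) · p^5 · (1−p)^25
= 23751 · 0.0001286 · 0.010483 = 0.032018

0.0320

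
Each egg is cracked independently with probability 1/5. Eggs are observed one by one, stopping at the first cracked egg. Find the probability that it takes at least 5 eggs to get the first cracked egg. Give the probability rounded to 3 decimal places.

Y = number of eggs to the first success; geometric, p = 0.20.
P(Y > 4) = P(first 4 all fail) = (1−p)^4 = 0.40960

0.410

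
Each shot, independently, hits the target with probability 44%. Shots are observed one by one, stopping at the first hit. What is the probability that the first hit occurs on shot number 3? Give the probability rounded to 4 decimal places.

0.1380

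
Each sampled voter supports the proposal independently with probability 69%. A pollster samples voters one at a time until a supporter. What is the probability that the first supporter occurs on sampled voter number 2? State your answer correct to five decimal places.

0.21390

Geometric (trials to first success), p = 0.69.
P(Y = 2) = (1−p)^1 · p = 0.31 · 0.69 = 0.2139000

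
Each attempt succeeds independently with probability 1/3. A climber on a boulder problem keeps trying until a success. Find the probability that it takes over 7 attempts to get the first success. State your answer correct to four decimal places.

Y = number of attempts to the first success; geometric, p = 0.333333.
P(Y > 7) = P(first 7 all fail) = (1−p)^7 = 0.058528

0.0585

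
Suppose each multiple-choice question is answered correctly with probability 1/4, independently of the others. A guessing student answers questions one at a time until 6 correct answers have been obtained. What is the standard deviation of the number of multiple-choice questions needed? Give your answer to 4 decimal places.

8.4853

Y = total multiple-choice questions until the sixth success; negative binomial with r=6, p=0.25.
SD(Y) = √[r(1−p)/p²] = √(72.000000) = 8.485281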